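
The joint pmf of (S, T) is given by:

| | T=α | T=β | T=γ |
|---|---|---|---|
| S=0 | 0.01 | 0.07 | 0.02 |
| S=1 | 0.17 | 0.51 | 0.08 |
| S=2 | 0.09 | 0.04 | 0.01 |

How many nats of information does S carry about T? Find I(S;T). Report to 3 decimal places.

0.058 nats

Marginals: p(S) = (0.1000, 0.7600, 0.1400), p(T) = (0.2700, 0.6200, 0.1100).
I(S;T) = H(S) + H(T) − H(S,T).
H(S) = 0.7141, H(T) = 0.8927, H(S,T) = 1.5487.
I(S;T) = 0.7141 + 0.8927 − 1.5487 = 0.058 nats.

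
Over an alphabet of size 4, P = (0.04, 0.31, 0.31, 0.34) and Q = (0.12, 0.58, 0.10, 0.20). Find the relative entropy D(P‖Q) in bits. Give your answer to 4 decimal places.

0.4227 bits

D(P‖Q) = Σ p·log₂(p/q).
  0.04·log₂(0.04/0.12) = -0.06340
  0.31·log₂(0.31/0.58) = -0.28017
  0.31·log₂(0.31/0.10) = 0.50600
  0.34·log₂(0.34/0.20) = 0.26028
D(P‖Q) = 0.4227 bits.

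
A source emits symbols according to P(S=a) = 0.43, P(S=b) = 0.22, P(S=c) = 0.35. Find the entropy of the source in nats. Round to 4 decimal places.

H(S) = −Σ p·ln p.
  −(0.43)·ln(0.43) = 0.36291
  −(0.22)·ln(0.22) = 0.33311
  −(0.35)·ln(0.35) = 0.36744
Sum: 0.36291 + 0.33311 + 0.36744 = 1.0635 nats.

1.0635 nats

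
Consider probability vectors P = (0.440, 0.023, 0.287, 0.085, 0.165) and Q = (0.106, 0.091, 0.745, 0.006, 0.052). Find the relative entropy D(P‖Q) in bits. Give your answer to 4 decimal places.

D(P‖Q) = Σ p·log₂(p/q).
  0.440·log₂(0.440/0.106) = 0.90351
  0.023·log₂(0.023/0.091) = -0.04564
  0.287·log₂(0.287/0.745) = -0.39497
  0.085·log₂(0.085/0.006) = 0.32508
  0.165·log₂(0.165/0.052) = 0.27487
D(P‖Q) = 1.0629 bits.

1.0629 bits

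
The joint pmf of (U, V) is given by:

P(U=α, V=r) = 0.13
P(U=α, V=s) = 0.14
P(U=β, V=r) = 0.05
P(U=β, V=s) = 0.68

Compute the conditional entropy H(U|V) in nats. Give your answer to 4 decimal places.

Chain rule: H(U|V) = H(U,V) − H(V).
Marginals: p(U) = (0.2700, 0.7300), p(V) = (0.1800, 0.8200).
H(U,V) = 0.9525 nats; H(V) = 0.4714 nats.
H(U|V) = 0.9525 − 0.4714 = 0.4811 nats.

0.4811 nats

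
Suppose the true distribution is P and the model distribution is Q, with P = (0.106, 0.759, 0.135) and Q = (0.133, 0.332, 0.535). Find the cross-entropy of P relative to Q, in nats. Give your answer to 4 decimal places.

1.1352 nats

H(P,Q) = −Σ p·ln q.
  −0.106·ln(0.133) = 0.21385
  −0.759·ln(0.332) = 0.83689
  −0.135·ln(0.535) = 0.08444
H(P,Q) = 1.1352 nats.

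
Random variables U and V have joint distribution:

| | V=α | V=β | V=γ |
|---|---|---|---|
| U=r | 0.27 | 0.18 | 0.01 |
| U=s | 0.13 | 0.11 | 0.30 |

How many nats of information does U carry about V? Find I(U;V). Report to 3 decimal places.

Marginals: p(U) = (0.4600, 0.5400), p(V) = (0.4000, 0.2900, 0.3100).
I(U;V) = H(U) + H(V) − H(U,V).
H(U) = 0.6899, H(V) = 1.0886, H(U,V) = 1.5775.
I(U;V) = 0.6899 + 1.0886 − 1.5775 = 0.201 nats.

0.201 nats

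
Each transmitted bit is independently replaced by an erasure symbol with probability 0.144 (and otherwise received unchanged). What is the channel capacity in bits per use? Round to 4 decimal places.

Binary erasure channel: capacity C = 1 − ε.
C = 1 − 0.144 = 0.8560 bits per channel use.

0.8560 bits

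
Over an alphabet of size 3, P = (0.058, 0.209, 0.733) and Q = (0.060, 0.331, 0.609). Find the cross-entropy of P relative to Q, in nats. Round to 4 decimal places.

H(P,Q) = −Σ p·ln q.
  −0.058·ln(0.060) = 0.16318
  −0.209·ln(0.331) = 0.23108
  −0.733·ln(0.609) = 0.36352
H(P,Q) = 0.7578 nats.

0.7578 nats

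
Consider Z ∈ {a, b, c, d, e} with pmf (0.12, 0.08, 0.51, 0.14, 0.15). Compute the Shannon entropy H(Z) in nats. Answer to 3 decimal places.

1.360 nats

H(Z) = −Σ p·ln p.
  −(0.12)·ln(0.12) = 0.2544
  −(0.08)·ln(0.08) = 0.2021
  −(0.51)·ln(0.51) = 0.3434
  −(0.14)·ln(0.14) = 0.2753
  −(0.15)·ln(0.15) = 0.2846
Sum: 0.2544 + 0.2021 + 0.3434 + 0.2753 + 0.2846 = 1.360 nats.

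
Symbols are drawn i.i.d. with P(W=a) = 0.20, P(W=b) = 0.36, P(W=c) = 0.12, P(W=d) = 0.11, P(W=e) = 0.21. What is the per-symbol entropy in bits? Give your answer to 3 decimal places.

2.185 bits

H(W) = −Σ p·log₂ p.
  −(0.20)·log₂(0.20) = 0.4644
  −(0.36)·log₂(0.36) = 0.5306
  −(0.12)·log₂(0.12) = 0.3671
  −(0.11)·log₂(0.11) = 0.3503
  −(0.21)·log₂(0.21) = 0.4728
Sum: 0.4644 + 0.5306 + 0.3671 + 0.3503 + 0.4728 = 2.185 bits.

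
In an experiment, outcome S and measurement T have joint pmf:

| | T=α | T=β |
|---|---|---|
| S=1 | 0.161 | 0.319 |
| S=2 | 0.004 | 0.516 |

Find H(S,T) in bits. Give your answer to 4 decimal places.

H(S,T) = −Σ p(x,y)·log₂ p(x,y) over all 4 cells.
  cell (1,α): −0.161·log₂0.161 = 0.42421
  cell (1,β): −0.319·log₂0.319 = 0.52583
  cell (2,α): −0.004·log₂0.004 = 0.03186
  cell (2,β): −0.516·log₂0.516 = 0.49255
Sum = 1.4745 bits.

1.4745 bits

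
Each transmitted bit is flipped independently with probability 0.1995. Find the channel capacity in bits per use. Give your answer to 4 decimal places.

0.2791 bits

Binary symmetric channel: C = 1 − h₂(ε) where h₂ is the binary entropy function.
h₂(0.1995) = −0.1995·log₂0.1995 − 0.8005·log₂0.8005 = 0.7209.
C = 1 − 0.7209 = 0.2791 bits per channel use.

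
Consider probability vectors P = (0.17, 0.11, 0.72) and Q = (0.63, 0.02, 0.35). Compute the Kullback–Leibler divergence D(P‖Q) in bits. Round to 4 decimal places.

D(P‖Q) = Σ p·log₂(p/q).
  0.17·log₂(0.17/0.63) = -0.32127
  0.11·log₂(0.11/0.02) = 0.27054
  0.72·log₂(0.72/0.35) = 0.74926
D(P‖Q) = 0.6985 bits.

0.6985 bits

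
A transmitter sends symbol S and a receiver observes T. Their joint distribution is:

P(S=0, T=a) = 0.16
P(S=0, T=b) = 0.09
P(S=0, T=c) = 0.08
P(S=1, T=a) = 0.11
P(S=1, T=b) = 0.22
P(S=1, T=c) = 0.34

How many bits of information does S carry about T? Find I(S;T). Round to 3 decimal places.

0.087 bits

Marginals: p(S) = (0.3300, 0.6700), p(T) = (0.2700, 0.3100, 0.4200).
I(S;T) = Σ p(x,y)·log₂[p(x,y)/(p(x)p(y))].
  (0,a): 0.16·log₂(1.7957) = 0.1351
  (0,b): 0.09·log₂(0.8798) = -0.0166
  (0,c): 0.08·log₂(0.5772) = -0.0634
  (1,a): 0.11·log₂(0.6081) = -0.0789
  (1,b): 0.22·log₂(1.0592) = 0.0183
  (1,c): 0.34·log₂(1.2082) = 0.0928
Sum = 0.087 bits.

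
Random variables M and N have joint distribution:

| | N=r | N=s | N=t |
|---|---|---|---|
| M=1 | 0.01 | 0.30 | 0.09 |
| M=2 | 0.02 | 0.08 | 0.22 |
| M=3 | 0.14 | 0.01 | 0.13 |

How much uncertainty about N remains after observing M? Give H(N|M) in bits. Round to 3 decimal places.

Chain rule: H(N|M) = H(M,N) − H(M).
Marginals: p(M) = (0.4000, 0.3200, 0.2800), p(N) = (0.1700, 0.3900, 0.4400).
H(M,N) = 2.6313 bits; H(M) = 1.5690 bits.
H(N|M) = 2.6313 − 1.5690 = 1.062 bits.

1.062 bits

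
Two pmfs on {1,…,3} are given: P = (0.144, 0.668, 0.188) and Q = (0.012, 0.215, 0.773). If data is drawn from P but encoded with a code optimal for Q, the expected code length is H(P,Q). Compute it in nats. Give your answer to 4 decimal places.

1.7121 nats

H(P,Q) = −Σ p·ln q.
  −0.144·ln(0.012) = 0.63689
  −0.668·ln(0.215) = 1.02679
  −0.188·ln(0.773) = 0.04841
H(P,Q) = 1.7121 nats.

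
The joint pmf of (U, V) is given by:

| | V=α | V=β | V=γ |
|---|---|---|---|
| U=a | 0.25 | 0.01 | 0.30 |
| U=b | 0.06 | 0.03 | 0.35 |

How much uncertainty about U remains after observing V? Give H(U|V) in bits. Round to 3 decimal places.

0.899 bits

Chain rule: H(U|V) = H(U,V) − H(V).
Marginals: p(U) = (0.5600, 0.4400), p(V) = (0.3100, 0.0400, 0.6500).
H(U,V) = 2.0129 bits; H(V) = 1.1135 bits.
H(U|V) = 2.0129 − 1.1135 = 0.899 bits.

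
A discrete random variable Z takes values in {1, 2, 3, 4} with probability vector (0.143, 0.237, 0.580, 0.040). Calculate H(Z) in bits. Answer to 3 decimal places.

H(Z) = −Σ p·log₂ p.
  −(0.143)·log₂(0.143) = 0.4012
  −(0.237)·log₂(0.237) = 0.4923
  −(0.580)·log₂(0.580) = 0.4558
  −(0.040)·log₂(0.040) = 0.1858
Sum: 0.4012 + 0.4923 + 0.4558 + 0.1858 = 1.535 bits.

1.535 bits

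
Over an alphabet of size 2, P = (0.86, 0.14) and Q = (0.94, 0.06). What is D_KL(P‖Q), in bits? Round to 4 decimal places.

0.0608 bits

D(P‖Q) = Σ p·log₂(p/q).
  0.86·log₂(0.86/0.94) = -0.11036
  0.14·log₂(0.14/0.06) = 0.17113
D(P‖Q) = 0.0608 bits.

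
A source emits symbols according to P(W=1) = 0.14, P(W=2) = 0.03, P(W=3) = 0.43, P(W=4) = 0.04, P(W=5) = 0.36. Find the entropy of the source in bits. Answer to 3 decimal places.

H(W) = −Σ p·log₂ p.
  −(0.14)·log₂(0.14) = 0.3971
  −(0.03)·log₂(0.03) = 0.1518
  −(0.43)·log₂(0.43) = 0.5236
  −(0.04)·log₂(0.04) = 0.1858
  −(0.36)·log₂(0.36) = 0.5306
Sum: 0.3971 + 0.1518 + 0.5236 + 0.1858 + 0.5306 = 1.789 bits.

1.789 bits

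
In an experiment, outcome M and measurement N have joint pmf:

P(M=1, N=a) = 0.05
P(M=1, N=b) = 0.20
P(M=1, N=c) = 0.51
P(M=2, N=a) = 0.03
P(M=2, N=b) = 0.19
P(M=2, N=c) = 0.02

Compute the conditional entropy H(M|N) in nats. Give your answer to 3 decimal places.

0.408 nats

Marginals: p(M) = (0.7600, 0.2400), p(N) = (0.0800, 0.3900, 0.5300).
H(M|N) = Σ p(N) · H(M|N=·).
  N=a: p=0.0800, H(M|N=a) = 0.6616
  N=b: p=0.3900, H(M|N=b) = 0.6928
  N=c: p=0.5300, H(M|N=c) = 0.1607
Weighted sum = 0.408 nats.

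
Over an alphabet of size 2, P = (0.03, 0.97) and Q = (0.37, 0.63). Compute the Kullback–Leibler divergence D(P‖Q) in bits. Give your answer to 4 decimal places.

D(P‖Q) = Σ p·log₂(p/q).
  0.03·log₂(0.03/0.37) = -0.10873
  0.97·log₂(0.97/0.63) = 0.60395
D(P‖Q) = 0.4952 bits.

0.4952 bits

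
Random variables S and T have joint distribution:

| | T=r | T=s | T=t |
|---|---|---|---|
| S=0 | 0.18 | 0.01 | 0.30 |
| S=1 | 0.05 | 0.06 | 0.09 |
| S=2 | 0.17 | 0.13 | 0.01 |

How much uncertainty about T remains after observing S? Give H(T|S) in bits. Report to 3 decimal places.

1.196 bits

Chain rule: H(T|S) = H(S,T) − H(S).
Marginals: p(S) = (0.4900, 0.2000, 0.3100), p(T) = (0.4000, 0.2000, 0.4000).
H(S,T) = 2.6888 bits; H(S) = 1.4925 bits.
H(T|S) = 2.6888 − 1.4925 = 1.196 bits.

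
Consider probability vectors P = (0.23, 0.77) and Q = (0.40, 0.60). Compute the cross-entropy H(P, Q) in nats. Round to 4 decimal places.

0.6041 nats

H(P,Q) = −Σ p·ln q.
  −0.23·ln(0.40) = 0.21075
  −0.77·ln(0.60) = 0.39334
H(P,Q) = 0.6041 nats.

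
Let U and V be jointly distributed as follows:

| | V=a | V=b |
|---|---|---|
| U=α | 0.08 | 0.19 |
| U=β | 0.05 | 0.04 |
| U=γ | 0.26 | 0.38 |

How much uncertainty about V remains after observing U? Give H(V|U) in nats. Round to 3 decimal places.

0.658 nats

Marginals: p(U) = (0.2700, 0.0900, 0.6400), p(V) = (0.3900, 0.6100).
H(V|U) = Σ p(U) · H(V|U=·).
  U=α: p=0.2700, H(V|U=α) = 0.6077
  U=β: p=0.0900, H(V|U=β) = 0.6870
  U=γ: p=0.6400, H(V|U=γ) = 0.6755
Weighted sum = 0.658 nats.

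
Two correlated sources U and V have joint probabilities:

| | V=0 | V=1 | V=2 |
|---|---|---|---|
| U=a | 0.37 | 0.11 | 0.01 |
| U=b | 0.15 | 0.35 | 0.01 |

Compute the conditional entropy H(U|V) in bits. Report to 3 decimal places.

Chain rule: H(U|V) = H(U,V) − H(V).
Marginals: p(U) = (0.4900, 0.5100), p(V) = (0.5200, 0.4600, 0.0200).
H(U,V) = 1.9545 bits; H(V) = 1.1188 bits.
H(U|V) = 1.9545 − 1.1188 = 0.836 bits.

0.836 bits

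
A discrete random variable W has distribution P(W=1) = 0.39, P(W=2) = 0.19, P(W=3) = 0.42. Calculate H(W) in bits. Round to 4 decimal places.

1.5107 bits

H(W) = −Σ p·log₂ p.
  −(0.39)·log₂(0.39) = 0.52980
  −(0.19)·log₂(0.19) = 0.45523
  −(0.42)·log₂(0.42) = 0.52565
Sum: 0.52980 + 0.45523 + 0.52565 = 1.5107 bits.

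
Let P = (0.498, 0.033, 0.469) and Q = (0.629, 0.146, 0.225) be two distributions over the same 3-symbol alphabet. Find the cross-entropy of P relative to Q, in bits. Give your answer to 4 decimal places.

H(P,Q) = −Σ p·log₂ q.
  −0.498·log₂(0.629) = 0.33310
  −0.033·log₂(0.146) = 0.09161
  −0.469·log₂(0.225) = 1.00929
H(P,Q) = 1.4340 bits.

1.4340 bits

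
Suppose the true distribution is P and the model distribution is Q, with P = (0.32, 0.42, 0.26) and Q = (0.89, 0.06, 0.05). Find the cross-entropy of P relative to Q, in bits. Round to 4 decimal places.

2.8822 bits

H(P,Q) = −Σ p·log₂ q.
  −0.32·log₂(0.89) = 0.05380
  −0.42·log₂(0.06) = 1.70474
  −0.26·log₂(0.05) = 1.12370
H(P,Q) = 2.8822 bits.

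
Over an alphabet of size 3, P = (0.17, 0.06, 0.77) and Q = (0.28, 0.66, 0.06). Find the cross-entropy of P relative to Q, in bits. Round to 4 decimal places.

3.4735 bits

H(P,Q) = −Σ p·log₂ q.
  −0.17·log₂(0.28) = 0.31221
  −0.06·log₂(0.66) = 0.03597
  −0.77·log₂(0.06) = 3.12535
H(P,Q) = 3.4735 bits.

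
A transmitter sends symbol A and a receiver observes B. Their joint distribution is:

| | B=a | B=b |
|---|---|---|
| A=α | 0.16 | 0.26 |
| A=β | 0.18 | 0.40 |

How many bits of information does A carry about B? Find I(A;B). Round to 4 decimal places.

Marginals: p(A) = (0.4200, 0.5800), p(B) = (0.3400, 0.6600).
I(A;B) = Σ p(x,y)·log₂[p(x,y)/(p(x)p(y))].
  (α,a): 0.16·log₂(1.1204) = 0.02625
  (α,b): 0.26·log₂(0.9380) = -0.02403
  (β,a): 0.18·log₂(0.9128) = -0.02370
  (β,b): 0.40·log₂(1.0449) = 0.02536
Sum = 0.0039 bits.

0.0039 bits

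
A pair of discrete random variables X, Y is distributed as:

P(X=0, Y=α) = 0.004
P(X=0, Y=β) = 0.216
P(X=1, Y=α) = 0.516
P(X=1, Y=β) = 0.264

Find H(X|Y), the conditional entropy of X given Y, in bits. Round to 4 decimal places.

Chain rule: H(X|Y) = H(X,Y) − H(Y).
Marginals: p(X) = (0.2200, 0.7800), p(Y) = (0.5200, 0.4800).
H(X,Y) = 1.5092 bits; H(Y) = 0.9988 bits.
H(X|Y) = 1.5092 − 0.9988 = 0.5104 bits.

0.5104 bits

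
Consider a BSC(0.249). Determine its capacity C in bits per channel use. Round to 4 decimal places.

0.1903 bits

Binary symmetric channel: C = 1 − h₂(ε) where h₂ is the binary entropy function.
h₂(0.249) = −0.249·log₂0.249 − 0.751·log₂0.751 = 0.8097.
C = 1 − 0.8097 = 0.1903 bits per channel use.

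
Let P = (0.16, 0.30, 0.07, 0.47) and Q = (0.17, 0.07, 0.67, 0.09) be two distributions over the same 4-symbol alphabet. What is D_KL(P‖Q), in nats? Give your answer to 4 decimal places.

1.0456 nats

D(P‖Q) = Σ p·ln(p/q).
  0.16·ln(0.16/0.17) = -0.00970
  0.30·ln(0.30/0.07) = 0.43659
  0.07·ln(0.07/0.67) = -0.15811
  0.47·ln(0.47/0.09) = 0.77687
D(P‖Q) = 1.0456 nats.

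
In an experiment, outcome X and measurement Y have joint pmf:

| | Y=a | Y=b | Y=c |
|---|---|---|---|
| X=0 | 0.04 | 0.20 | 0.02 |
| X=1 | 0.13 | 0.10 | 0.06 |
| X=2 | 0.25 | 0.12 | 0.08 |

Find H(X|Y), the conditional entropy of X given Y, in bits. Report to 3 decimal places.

1.406 bits

Marginals: p(X) = (0.2600, 0.2900, 0.4500), p(Y) = (0.4200, 0.4200, 0.1600).
H(X|Y) = Σ p(Y) · H(X|Y=·).
  Y=a: p=0.4200, H(X|Y=a) = 1.2923
  Y=b: p=0.4200, H(X|Y=b) = 1.5190
  Y=c: p=0.1600, H(X|Y=c) = 1.4056
Weighted sum = 1.406 bits.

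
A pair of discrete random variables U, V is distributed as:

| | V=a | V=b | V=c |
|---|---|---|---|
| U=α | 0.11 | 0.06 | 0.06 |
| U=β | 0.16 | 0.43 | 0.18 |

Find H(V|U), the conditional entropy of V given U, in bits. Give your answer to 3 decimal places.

Marginals: p(U) = (0.2300, 0.7700), p(V) = (0.2700, 0.4900, 0.2400).
H(V|U) = Σ p(U) · H(V|U=·).
  U=α: p=0.2300, H(V|U=α) = 1.5204
  U=β: p=0.7700, H(V|U=β) = 1.4306
Weighted sum = 1.451 bits.

1.451 bits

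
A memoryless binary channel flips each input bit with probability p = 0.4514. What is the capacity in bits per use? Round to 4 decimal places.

Binary symmetric channel: C = 1 − h₂(ε) where h₂ is the binary entropy function.
h₂(0.4514) = −0.4514·log₂0.4514 − 0.5486·log₂0.5486 = 0.9932.
C = 1 − 0.9932 = 0.0068 bits per channel use.

0.0068 bits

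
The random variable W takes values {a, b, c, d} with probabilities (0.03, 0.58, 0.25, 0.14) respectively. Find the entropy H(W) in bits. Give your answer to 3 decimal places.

1.505 bits

H(W) = −Σ p·log₂ p.
  −(0.03)·log₂(0.03) = 0.1518
  −(0.58)·log₂(0.58) = 0.4558
  −(0.25)·log₂(0.25) = 0.5000
  −(0.14)·log₂(0.14) = 0.3971
Sum: 0.1518 + 0.4558 + 0.5000 + 0.3971 = 1.505 bits.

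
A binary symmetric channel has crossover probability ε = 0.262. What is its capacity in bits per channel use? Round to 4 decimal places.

Binary symmetric channel: C = 1 − h₂(ε) where h₂ is the binary entropy function.
h₂(0.262) = −0.262·log₂0.262 − 0.738·log₂0.738 = 0.8297.
C = 1 − 0.8297 = 0.1703 bits per channel use.

0.1703 bits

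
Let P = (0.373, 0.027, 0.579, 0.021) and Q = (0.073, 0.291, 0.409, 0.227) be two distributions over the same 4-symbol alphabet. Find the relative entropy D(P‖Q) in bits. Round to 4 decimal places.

D(P‖Q) = Σ p·log₂(p/q).
  0.373·log₂(0.373/0.073) = 0.87775
  0.027·log₂(0.027/0.291) = -0.09261
  0.579·log₂(0.579/0.409) = 0.29035
  0.021·log₂(0.021/0.227) = -0.07212
D(P‖Q) = 1.0034 bits.

1.0034 bits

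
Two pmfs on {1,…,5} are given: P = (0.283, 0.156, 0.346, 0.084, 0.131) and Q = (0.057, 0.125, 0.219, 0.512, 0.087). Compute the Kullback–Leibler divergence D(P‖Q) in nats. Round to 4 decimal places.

D(P‖Q) = Σ p·ln(p/q).
  0.283·ln(0.283/0.057) = 0.45348
  0.156·ln(0.156/0.125) = 0.03456
  0.346·ln(0.346/0.219) = 0.15825
  0.084·ln(0.084/0.512) = -0.15183
  0.131·ln(0.131/0.087) = 0.05362
D(P‖Q) = 0.5481 nats.

0.5481 nats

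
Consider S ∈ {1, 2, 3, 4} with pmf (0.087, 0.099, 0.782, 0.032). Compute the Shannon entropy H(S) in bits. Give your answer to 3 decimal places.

1.073 bits

H(S) = −Σ p·log₂ p.
  −(0.087)·log₂(0.087) = 0.3065
  −(0.099)·log₂(0.099) = 0.3303
  −(0.782)·log₂(0.782) = 0.2774
  −(0.032)·log₂(0.032) = 0.1589
Sum: 0.3065 + 0.3303 + 0.2774 + 0.1589 = 1.073 bits.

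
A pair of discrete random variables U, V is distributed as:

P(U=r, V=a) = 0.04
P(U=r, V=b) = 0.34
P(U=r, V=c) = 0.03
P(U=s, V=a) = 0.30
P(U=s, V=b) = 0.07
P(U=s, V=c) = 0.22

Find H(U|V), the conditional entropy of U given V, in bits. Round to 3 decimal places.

Chain rule: H(U|V) = H(U,V) − H(V).
Marginals: p(U) = (0.4100, 0.5900), p(V) = (0.3400, 0.4100, 0.2500).
H(U,V) = 2.1369 bits; H(V) = 1.5566 bits.
H(U|V) = 2.1369 − 1.5566 = 0.580 bits.

0.580 bits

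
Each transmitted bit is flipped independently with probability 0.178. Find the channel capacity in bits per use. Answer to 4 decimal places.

0.3243 bits

Binary symmetric channel: C = 1 − h₂(ε) where h₂ is the binary entropy function.
h₂(0.178) = −0.178·log₂0.178 − 0.822·log₂0.822 = 0.6757.
C = 1 − 0.6757 = 0.3243 bits per channel use.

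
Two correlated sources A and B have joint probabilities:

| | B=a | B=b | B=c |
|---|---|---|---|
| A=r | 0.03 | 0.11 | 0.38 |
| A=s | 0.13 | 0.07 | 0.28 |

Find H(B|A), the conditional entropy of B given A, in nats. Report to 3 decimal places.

0.831 nats

Marginals: p(A) = (0.5200, 0.4800), p(B) = (0.1600, 0.1800, 0.6600).
H(B|A) = Σ p(A) · H(B|A=·).
  A=r: p=0.5200, H(B|A=r) = 0.7224
  A=s: p=0.4800, H(B|A=s) = 0.9490
Weighted sum = 0.831 nats.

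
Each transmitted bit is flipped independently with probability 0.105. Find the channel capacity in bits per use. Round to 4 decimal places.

0.5154 bits

Binary symmetric channel: C = 1 − h₂(ε) where h₂ is the binary entropy function.
h₂(0.105) = −0.105·log₂0.105 − 0.895·log₂0.895 = 0.4846.
C = 1 − 0.4846 = 0.5154 bits per channel use.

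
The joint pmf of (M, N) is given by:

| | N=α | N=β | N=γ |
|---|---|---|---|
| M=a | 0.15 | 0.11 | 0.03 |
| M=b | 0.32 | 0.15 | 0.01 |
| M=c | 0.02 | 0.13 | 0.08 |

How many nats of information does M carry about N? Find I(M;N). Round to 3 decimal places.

0.147 nats

Marginals: p(M) = (0.2900, 0.4800, 0.2300), p(N) = (0.4900, 0.3900, 0.1200).
I(M;N) = Σ p(x,y)·ln[p(x,y)/(p(x)p(y))].
  (a,α): 0.15·ln(1.0556) = 0.0081
  (a,β): 0.11·ln(0.9726) = -0.0031
  (a,γ): 0.03·ln(0.8621) = -0.0045
  (b,α): 0.32·ln(1.3605) = 0.0985
  (b,β): 0.15·ln(0.8013) = -0.0332
  (b,γ): 0.01·ln(0.1736) = -0.0175
  (c,α): 0.02·ln(0.1775) = -0.0346
  (c,β): 0.13·ln(1.4493) = 0.0482
  (c,γ): 0.08·ln(2.8986) = 0.0851
Sum = 0.147 nats.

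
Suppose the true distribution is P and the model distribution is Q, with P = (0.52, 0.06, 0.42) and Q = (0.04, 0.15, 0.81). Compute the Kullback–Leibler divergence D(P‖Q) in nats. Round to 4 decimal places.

1.0029 nats

D(P‖Q) = Σ p·ln(p/q).
  0.52·ln(0.52/0.04) = 1.33377
  0.06·ln(0.06/0.15) = -0.05498
  0.42·ln(0.42/0.81) = -0.27585
D(P‖Q) = 1.0029 nats.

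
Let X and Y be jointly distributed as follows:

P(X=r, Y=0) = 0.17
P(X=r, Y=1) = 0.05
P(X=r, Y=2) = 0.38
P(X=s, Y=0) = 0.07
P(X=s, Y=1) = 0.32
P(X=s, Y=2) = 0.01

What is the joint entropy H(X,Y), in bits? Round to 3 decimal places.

H(X,Y) = −Σ p(x,y)·log₂ p(x,y) over all 6 cells.
  cell (r,0): −0.17·log₂0.17 = 0.4346
  cell (r,1): −0.05·log₂0.05 = 0.2161
  cell (r,2): −0.38·log₂0.38 = 0.5305
  cell (s,0): −0.07·log₂0.07 = 0.2686
  cell (s,1): −0.32·log₂0.32 = 0.5260
  cell (s,2): −0.01·log₂0.01 = 0.0664
Sum = 2.042 bits.

2.042 bits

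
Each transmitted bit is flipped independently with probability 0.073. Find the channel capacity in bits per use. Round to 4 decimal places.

0.6230 bits

Binary symmetric channel: C = 1 − h₂(ε) where h₂ is the binary entropy function.
h₂(0.073) = −0.073·log₂0.073 − 0.927·log₂0.927 = 0.3770.
C = 1 − 0.3770 = 0.6230 bits per channel use.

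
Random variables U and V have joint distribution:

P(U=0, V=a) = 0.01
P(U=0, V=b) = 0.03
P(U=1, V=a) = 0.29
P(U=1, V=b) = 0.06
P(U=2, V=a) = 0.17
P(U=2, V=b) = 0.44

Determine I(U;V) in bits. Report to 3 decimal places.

0.213 bits

Marginals: p(U) = (0.0400, 0.3500, 0.6100), p(V) = (0.4700, 0.5300).
I(U;V) = H(U) + H(V) − H(U,V).
H(U) = 1.1509, H(V) = 0.9974, H(U,V) = 1.9354.
I(U;V) = 1.1509 + 0.9974 − 1.9354 = 0.213 bits.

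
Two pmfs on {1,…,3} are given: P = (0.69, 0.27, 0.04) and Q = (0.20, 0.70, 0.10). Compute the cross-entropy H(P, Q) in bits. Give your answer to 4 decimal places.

H(P,Q) = −Σ p·log₂ q.
  −0.69·log₂(0.20) = 1.60213
  −0.27·log₂(0.70) = 0.13893
  −0.04·log₂(0.10) = 0.13288
H(P,Q) = 1.8739 bits.

1.8739 bits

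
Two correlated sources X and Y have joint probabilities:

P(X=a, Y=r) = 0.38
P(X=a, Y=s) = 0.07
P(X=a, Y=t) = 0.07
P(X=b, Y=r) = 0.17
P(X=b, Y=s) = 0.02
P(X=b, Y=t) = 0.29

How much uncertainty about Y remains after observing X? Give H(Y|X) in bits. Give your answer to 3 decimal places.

Chain rule: H(Y|X) = H(X,Y) − H(X).
Marginals: p(X) = (0.5200, 0.4800), p(Y) = (0.5500, 0.0900, 0.3600).
H(X,Y) = 2.1329 bits; H(X) = 0.9988 bits.
H(Y|X) = 2.1329 − 0.9988 = 1.134 bits.

1.134 bits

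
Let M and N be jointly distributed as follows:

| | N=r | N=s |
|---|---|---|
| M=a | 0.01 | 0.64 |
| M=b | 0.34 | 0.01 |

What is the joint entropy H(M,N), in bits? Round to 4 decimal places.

H(M,N) = −Σ p(x,y)·log₂ p(x,y) over all 4 cells.
  cell (a,r): −0.01·log₂0.01 = 0.06644
  cell (a,s): −0.64·log₂0.64 = 0.41207
  cell (b,r): −0.34·log₂0.34 = 0.52917
  cell (b,s): −0.01·log₂0.01 = 0.06644
Sum = 1.0741 bits.

1.0741 bits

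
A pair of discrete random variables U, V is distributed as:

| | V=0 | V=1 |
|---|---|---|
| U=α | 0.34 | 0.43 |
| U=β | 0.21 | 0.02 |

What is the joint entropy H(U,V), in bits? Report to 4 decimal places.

1.6384 bits

H(U,V) = −Σ p(x,y)·log₂ p(x,y) over all 4 cells.
  cell (α,0): −0.34·log₂0.34 = 0.52917
  cell (α,1): −0.43·log₂0.43 = 0.52356
  cell (β,0): −0.21·log₂0.21 = 0.47282
  cell (β,1): −0.02·log₂0.02 = 0.11288
Sum = 1.6384 bits.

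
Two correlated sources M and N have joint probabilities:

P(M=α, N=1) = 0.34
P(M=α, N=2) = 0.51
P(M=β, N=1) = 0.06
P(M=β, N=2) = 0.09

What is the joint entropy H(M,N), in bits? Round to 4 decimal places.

H(M,N) = −Σ p(x,y)·log₂ p(x,y) over all 4 cells.
  cell (α,1): −0.34·log₂0.34 = 0.52917
  cell (α,2): −0.51·log₂0.51 = 0.49543
  cell (β,1): −0.06·log₂0.06 = 0.24353
  cell (β,2): −0.09·log₂0.09 = 0.31265
Sum = 1.5808 bits.

1.5808 bits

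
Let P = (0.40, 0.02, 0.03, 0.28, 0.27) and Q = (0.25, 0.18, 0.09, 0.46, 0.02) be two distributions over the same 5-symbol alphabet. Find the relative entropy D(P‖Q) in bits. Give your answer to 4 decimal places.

D(P‖Q) = Σ p·log₂(p/q).
  0.40·log₂(0.40/0.25) = 0.27123
  0.02·log₂(0.02/0.18) = -0.06340
  0.03·log₂(0.03/0.09) = -0.04755
  0.28·log₂(0.28/0.46) = -0.20054
  0.27·log₂(0.27/0.02) = 1.01382
D(P‖Q) = 0.9736 bits.

0.9736 bits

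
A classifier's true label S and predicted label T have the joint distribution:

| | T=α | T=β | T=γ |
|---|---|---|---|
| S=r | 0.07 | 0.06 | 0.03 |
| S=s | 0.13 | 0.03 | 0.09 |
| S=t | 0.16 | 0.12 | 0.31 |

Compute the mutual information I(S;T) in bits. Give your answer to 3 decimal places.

0.074 bits

Marginals: p(S) = (0.1600, 0.2500, 0.5900), p(T) = (0.3600, 0.2100, 0.4300).
I(S;T) = H(S) + H(T) − H(S,T).
H(S) = 1.3721, H(T) = 1.5270, H(S,T) = 2.8248.
I(S;T) = 1.3721 + 1.5270 − 2.8248 = 0.074 bits.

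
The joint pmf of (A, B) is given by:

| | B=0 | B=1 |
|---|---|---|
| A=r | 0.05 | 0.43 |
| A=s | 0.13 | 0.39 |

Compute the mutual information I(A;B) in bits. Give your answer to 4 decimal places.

Marginals: p(A) = (0.4800, 0.5200), p(B) = (0.1800, 0.8200).
I(A;B) = Σ p(x,y)·log₂[p(x,y)/(p(x)p(y))].
  (r,0): 0.05·log₂(0.5787) = -0.03946
  (r,1): 0.43·log₂(1.0925) = 0.05487
  (s,0): 0.13·log₂(1.3889) = 0.06161
  (s,1): 0.39·log₂(0.9146) = -0.05021
Sum = 0.0268 bits.

0.0268 bits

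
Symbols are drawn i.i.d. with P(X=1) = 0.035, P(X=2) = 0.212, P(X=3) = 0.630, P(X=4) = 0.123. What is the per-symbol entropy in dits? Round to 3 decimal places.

H(X) = −Σ p·log₁₀ p.
  −(0.035)·log₁₀(0.035) = 0.0510
  −(0.212)·log₁₀(0.212) = 0.1428
  −(0.630)·log₁₀(0.630) = 0.1264
  −(0.123)·log₁₀(0.123) = 0.1119
Sum: 0.0510 + 0.1428 + 0.1264 + 0.1119 = 0.432 dits.

0.432 dits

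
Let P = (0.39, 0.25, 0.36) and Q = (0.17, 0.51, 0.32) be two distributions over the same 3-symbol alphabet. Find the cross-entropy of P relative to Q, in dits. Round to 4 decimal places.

H(P,Q) = −Σ p·log₁₀ q.
  −0.39·log₁₀(0.17) = 0.30012
  −0.25·log₁₀(0.51) = 0.07311
  −0.36·log₁₀(0.32) = 0.17815
H(P,Q) = 0.5514 dits.

0.5514 dits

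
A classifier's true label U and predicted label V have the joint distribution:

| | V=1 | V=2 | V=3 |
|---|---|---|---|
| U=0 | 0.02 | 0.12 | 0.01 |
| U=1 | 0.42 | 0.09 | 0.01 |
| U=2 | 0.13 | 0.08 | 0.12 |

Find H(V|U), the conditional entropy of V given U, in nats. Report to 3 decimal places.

0.737 nats

Chain rule: H(V|U) = H(U,V) − H(U).
Marginals: p(U) = (0.1500, 0.5200, 0.3300), p(V) = (0.5700, 0.2900, 0.1400).
H(U,V) = 1.7276 nats; H(U) = 0.9905 nats.
H(V|U) = 1.7276 − 0.9905 = 0.737 nats.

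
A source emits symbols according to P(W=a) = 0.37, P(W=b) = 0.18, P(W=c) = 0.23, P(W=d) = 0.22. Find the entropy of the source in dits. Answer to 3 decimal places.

H(W) = −Σ p·log₁₀ p.
  −(0.37)·log₁₀(0.37) = 0.1598
  −(0.18)·log₁₀(0.18) = 0.1341
  −(0.23)·log₁₀(0.23) = 0.1468
  −(0.22)·log₁₀(0.22) = 0.1447
Sum: 0.1598 + 0.1341 + 0.1468 + 0.1447 = 0.585 dits.

0.585 dits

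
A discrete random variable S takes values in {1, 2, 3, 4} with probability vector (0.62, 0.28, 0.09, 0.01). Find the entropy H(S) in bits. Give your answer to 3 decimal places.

1.321 bits

H(S) = −Σ p·log₂ p.
  −(0.62)·log₂(0.62) = 0.4276
  −(0.28)·log₂(0.28) = 0.5142
  −(0.09)·log₂(0.09) = 0.3127
  −(0.01)·log₂(0.01) = 0.0664
Sum: 0.4276 + 0.5142 + 0.3127 + 0.0664 = 1.321 bits.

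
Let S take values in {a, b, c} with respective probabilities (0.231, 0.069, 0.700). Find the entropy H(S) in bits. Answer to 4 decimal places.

H(S) = −Σ p·log₂ p.
  −(0.231)·log₂(0.231) = 0.48834
  −(0.069)·log₂(0.069) = 0.26615
  −(0.700)·log₂(0.700) = 0.36020
Sum: 0.48834 + 0.26615 + 0.36020 = 1.1147 bits.

1.1147 bits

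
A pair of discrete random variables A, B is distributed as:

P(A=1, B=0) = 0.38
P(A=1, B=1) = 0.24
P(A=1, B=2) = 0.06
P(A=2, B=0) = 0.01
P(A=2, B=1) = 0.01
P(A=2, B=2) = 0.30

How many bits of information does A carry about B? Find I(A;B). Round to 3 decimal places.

Marginals: p(A) = (0.6800, 0.3200), p(B) = (0.3900, 0.2500, 0.3600).
I(A;B) = Σ p(x,y)·log₂[p(x,y)/(p(x)p(y))].
  (1,0): 0.38·log₂(1.4329) = 0.1972
  (1,1): 0.24·log₂(1.4118) = 0.1194
  (1,2): 0.06·log₂(0.2451) = -0.1217
  (2,0): 0.01·log₂(0.0801) = -0.0364
  (2,1): 0.01·log₂(0.1250) = -0.0300
  (2,2): 0.30·log₂(2.6042) = 0.4142
Sum = 0.543 bits.

0.543 bits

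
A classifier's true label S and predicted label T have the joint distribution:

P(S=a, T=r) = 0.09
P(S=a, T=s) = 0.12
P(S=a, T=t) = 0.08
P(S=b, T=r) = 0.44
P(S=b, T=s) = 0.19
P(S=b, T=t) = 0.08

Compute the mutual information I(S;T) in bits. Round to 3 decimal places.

Marginals: p(S) = (0.2900, 0.7100), p(T) = (0.5300, 0.3100, 0.1600).
I(S;T) = H(S) + H(T) − H(S,T).
H(S) = 0.8687, H(T) = 1.4323, H(S,T) = 2.2391.
I(S;T) = 0.8687 + 1.4323 − 2.2391 = 0.062 bits.

0.062 bits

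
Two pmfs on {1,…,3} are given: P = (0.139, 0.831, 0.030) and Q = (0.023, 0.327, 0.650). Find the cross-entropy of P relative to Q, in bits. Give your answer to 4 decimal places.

H(P,Q) = −Σ p·log₂ q.
  −0.139·log₂(0.023) = 0.75647
  −0.831·log₂(0.327) = 1.34010
  −0.030·log₂(0.650) = 0.01864
H(P,Q) = 2.1152 bits.

2.1152 bits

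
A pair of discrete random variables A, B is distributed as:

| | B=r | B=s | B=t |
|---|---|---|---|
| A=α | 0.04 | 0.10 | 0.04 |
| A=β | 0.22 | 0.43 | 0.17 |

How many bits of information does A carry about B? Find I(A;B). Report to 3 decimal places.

0.001 bits

Marginals: p(A) = (0.1800, 0.8200), p(B) = (0.2600, 0.5300, 0.2100).
I(A;B) = H(A) + H(B) − H(A,B).
H(A) = 0.6801, H(B) = 1.4636, H(A,B) = 2.1424.
I(A;B) = 0.6801 + 1.4636 − 2.1424 = 0.001 bits.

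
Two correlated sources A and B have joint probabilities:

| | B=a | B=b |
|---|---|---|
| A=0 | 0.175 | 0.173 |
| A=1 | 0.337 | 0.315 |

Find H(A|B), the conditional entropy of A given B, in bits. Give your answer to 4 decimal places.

Chain rule: H(A|B) = H(A,B) − H(B).
Marginals: p(A) = (0.3480, 0.6520), p(B) = (0.5120, 0.4880).
H(A,B) = 1.9317 bits; H(B) = 0.9996 bits.
H(A|B) = 1.9317 − 0.9996 = 0.9321 bits.

0.9321 bits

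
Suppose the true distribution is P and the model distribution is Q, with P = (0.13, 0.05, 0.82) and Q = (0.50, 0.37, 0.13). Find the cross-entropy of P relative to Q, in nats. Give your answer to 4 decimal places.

H(P,Q) = −Σ p·ln q.
  −0.13·ln(0.50) = 0.09011
  −0.05·ln(0.37) = 0.04971
  −0.82·ln(0.13) = 1.67298
H(P,Q) = 1.8128 nats.

1.8128 nats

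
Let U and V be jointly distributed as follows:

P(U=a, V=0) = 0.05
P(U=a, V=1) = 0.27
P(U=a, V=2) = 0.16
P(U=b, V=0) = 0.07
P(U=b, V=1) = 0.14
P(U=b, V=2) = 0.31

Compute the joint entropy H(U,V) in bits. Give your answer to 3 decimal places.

H(U,V) = −Σ p(x,y)·log₂ p(x,y) over all 6 cells.
  cell (a,0): −0.05·log₂0.05 = 0.2161
  cell (a,1): −0.27·log₂0.27 = 0.5100
  cell (a,2): −0.16·log₂0.16 = 0.4230
  cell (b,0): −0.07·log₂0.07 = 0.2686
  cell (b,1): −0.14·log₂0.14 = 0.3971
  cell (b,2): −0.31·log₂0.31 = 0.5238
Sum = 2.339 bits.

2.339 bits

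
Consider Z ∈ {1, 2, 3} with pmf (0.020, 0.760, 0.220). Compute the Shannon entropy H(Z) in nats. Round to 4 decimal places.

0.6199 nats

H(Z) = −Σ p·ln p.
  −(0.020)·ln(0.020) = 0.07824
  −(0.760)·ln(0.760) = 0.20857
  −(0.220)·ln(0.220) = 0.33311
Sum: 0.07824 + 0.20857 + 0.33311 = 0.6199 nats.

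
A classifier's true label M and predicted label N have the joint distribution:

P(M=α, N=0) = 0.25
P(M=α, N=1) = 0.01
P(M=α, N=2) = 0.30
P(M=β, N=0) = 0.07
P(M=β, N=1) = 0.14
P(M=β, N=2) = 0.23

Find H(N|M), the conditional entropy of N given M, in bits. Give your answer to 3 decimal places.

1.251 bits

Chain rule: H(N|M) = H(M,N) − H(M).
Marginals: p(M) = (0.5600, 0.4400), p(N) = (0.3200, 0.1500, 0.5300).
H(M,N) = 2.2409 bits; H(M) = 0.9896 bits.
H(N|M) = 2.2409 − 0.9896 = 1.251 bits.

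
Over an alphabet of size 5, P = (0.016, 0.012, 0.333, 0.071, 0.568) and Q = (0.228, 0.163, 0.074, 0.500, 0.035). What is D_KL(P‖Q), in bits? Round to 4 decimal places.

D(P‖Q) = Σ p·log₂(p/q).
  0.016·log₂(0.016/0.228) = -0.06133
  0.012·log₂(0.012/0.163) = -0.04517
  0.333·log₂(0.333/0.074) = 0.72259
  0.071·log₂(0.071/0.500) = -0.19994
  0.568·log₂(0.568/0.035) = 2.28362
D(P‖Q) = 2.6998 bits.

2.6998 bits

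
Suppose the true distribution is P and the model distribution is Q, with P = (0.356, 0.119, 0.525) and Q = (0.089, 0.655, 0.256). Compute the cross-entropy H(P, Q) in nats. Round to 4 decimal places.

1.6269 nats

H(P,Q) = −Σ p·ln q.
  −0.356·ln(0.089) = 0.86121
  −0.119·ln(0.655) = 0.05035
  −0.525·ln(0.256) = 0.71535
H(P,Q) = 1.6269 nats.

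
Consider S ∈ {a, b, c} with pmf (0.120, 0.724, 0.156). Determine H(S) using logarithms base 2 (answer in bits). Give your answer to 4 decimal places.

1.1225 bits

H(S) = −Σ p·log₂ p.
  −(0.120)·log₂(0.120) = 0.36707
  −(0.724)·log₂(0.724) = 0.33734
  −(0.156)·log₂(0.156) = 0.41814
Sum: 0.36707 + 0.33734 + 0.41814 = 1.1225 bits.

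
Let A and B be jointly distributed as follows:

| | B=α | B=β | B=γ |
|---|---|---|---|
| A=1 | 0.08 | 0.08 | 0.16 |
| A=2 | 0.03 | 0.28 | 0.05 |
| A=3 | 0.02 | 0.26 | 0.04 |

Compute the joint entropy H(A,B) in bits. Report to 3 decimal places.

2.692 bits

H(A,B) = −Σ p(x,y)·log₂ p(x,y) over all 9 cells.
  cell (1,α): −0.08·log₂0.08 = 0.2915
  cell (1,β): −0.08·log₂0.08 = 0.2915
  cell (1,γ): −0.16·log₂0.16 = 0.4230
  cell (2,α): −0.03·log₂0.03 = 0.1518
  cell (2,β): −0.28·log₂0.28 = 0.5142
  cell (2,γ): −0.05·log₂0.05 = 0.2161
  cell (3,α): −0.02·log₂0.02 = 0.1129
  cell (3,β): −0.26·log₂0.26 = 0.5053
  cell (3,γ): −0.04·log₂0.04 = 0.1858
Sum = 2.692 bits.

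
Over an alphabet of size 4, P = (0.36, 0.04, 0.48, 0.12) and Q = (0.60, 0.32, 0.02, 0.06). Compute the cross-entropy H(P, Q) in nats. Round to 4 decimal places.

H(P,Q) = −Σ p·ln q.
  −0.36·ln(0.60) = 0.18390
  −0.04·ln(0.32) = 0.04558
  −0.48·ln(0.02) = 1.87777
  −0.12·ln(0.06) = 0.33761
H(P,Q) = 2.4449 nats.

2.4449 nats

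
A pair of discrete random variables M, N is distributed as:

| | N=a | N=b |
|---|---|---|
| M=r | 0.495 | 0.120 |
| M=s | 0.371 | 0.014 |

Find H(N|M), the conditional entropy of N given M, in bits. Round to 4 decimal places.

0.5247 bits

Chain rule: H(N|M) = H(M,N) − H(M).
Marginals: p(M) = (0.6150, 0.3850), p(N) = (0.8660, 0.1340).
H(M,N) = 1.4862 bits; H(M) = 0.9615 bits.
H(N|M) = 1.4862 − 0.9615 = 0.5247 bits.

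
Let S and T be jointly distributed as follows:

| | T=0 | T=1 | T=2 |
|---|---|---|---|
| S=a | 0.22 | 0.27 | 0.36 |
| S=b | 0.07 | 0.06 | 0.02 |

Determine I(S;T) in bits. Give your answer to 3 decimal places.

0.040 bits

Marginals: p(S) = (0.8500, 0.1500), p(T) = (0.2900, 0.3300, 0.3800).
I(S;T) = Σ p(x,y)·log₂[p(x,y)/(p(x)p(y))].
  (a,0): 0.22·log₂(0.8925) = -0.0361
  (a,1): 0.27·log₂(0.9626) = -0.0149
  (a,2): 0.36·log₂(1.1146) = 0.0563
  (b,0): 0.07·log₂(1.6092) = 0.0480
  (b,1): 0.06·log₂(1.2121) = 0.0167
  (b,2): 0.02·log₂(0.3509) = -0.0302
Sum = 0.040 bits.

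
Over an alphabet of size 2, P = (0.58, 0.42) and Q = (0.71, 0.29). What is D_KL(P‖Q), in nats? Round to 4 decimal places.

D(P‖Q) = Σ p·ln(p/q).
  0.58·ln(0.58/0.71) = -0.11730
  0.42·ln(0.42/0.29) = 0.15556
D(P‖Q) = 0.0383 nats.

0.0383 nats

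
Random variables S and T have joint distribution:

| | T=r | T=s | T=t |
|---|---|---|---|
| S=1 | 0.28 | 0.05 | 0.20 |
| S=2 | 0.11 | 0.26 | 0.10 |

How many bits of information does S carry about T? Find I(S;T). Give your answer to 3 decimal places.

Marginals: p(S) = (0.5300, 0.4700), p(T) = (0.3900, 0.3100, 0.3000).
I(S;T) = Σ p(x,y)·log₂[p(x,y)/(p(x)p(y))].
  (1,r): 0.28·log₂(1.3546) = 0.1226
  (1,s): 0.05·log₂(0.3043) = -0.0858
  (1,t): 0.20·log₂(1.2579) = 0.0662
  (2,r): 0.11·log₂(0.6001) = -0.0810
  (2,s): 0.26·log₂(1.7845) = 0.2172
  (2,t): 0.10·log₂(0.7092) = -0.0496
Sum = 0.190 bits.

0.190 bits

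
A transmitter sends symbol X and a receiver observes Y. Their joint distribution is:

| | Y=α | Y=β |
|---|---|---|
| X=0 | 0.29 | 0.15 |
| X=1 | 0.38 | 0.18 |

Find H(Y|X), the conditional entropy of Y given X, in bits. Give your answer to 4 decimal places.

Chain rule: H(Y|X) = H(X,Y) − H(X).
Marginals: p(X) = (0.4400, 0.5600), p(Y) = (0.6700, 0.3300).
H(X,Y) = 1.9042 bits; H(X) = 0.9896 bits.
H(Y|X) = 1.9042 − 0.9896 = 0.9146 bits.

0.9146 bits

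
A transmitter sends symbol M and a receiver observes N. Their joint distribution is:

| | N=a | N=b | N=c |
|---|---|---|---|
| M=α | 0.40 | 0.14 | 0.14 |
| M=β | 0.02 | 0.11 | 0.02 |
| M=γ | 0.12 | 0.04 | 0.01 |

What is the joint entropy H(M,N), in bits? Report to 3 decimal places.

H(M,N) = −Σ p(x,y)·log₂ p(x,y) over all 9 cells.
  cell (α,a): −0.40·log₂0.40 = 0.5288
  cell (α,b): −0.14·log₂0.14 = 0.3971
  cell (α,c): −0.14·log₂0.14 = 0.3971
  cell (β,a): −0.02·log₂0.02 = 0.1129
  cell (β,b): −0.11·log₂0.11 = 0.3503
  cell (β,c): −0.02·log₂0.02 = 0.1129
  cell (γ,a): −0.12·log₂0.12 = 0.3671
  cell (γ,b): −0.04·log₂0.04 = 0.1858
  cell (γ,c): −0.01·log₂0.01 = 0.0664
Sum = 2.518 bits.

2.518 bits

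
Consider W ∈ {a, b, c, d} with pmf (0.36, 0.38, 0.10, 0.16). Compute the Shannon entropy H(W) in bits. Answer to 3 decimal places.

H(W) = −Σ p·log₂ p.
  −(0.36)·log₂(0.36) = 0.5306
  −(0.38)·log₂(0.38) = 0.5305
  −(0.10)·log₂(0.10) = 0.3322
  −(0.16)·log₂(0.16) = 0.4230
Sum: 0.5306 + 0.5305 + 0.3322 + 0.4230 = 1.816 bits.

1.816 bits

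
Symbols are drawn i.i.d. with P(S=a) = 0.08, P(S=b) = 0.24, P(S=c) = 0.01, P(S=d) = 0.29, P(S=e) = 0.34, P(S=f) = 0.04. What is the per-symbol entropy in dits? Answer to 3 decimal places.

0.628 dits

H(S) = −Σ p·log₁₀ p.
  −(0.08)·log₁₀(0.08) = 0.0878
  −(0.24)·log₁₀(0.24) = 0.1487
  −(0.01)·log₁₀(0.01) = 0.0200
  −(0.29)·log₁₀(0.29) = 0.1559
  −(0.34)·log₁₀(0.34) = 0.1593
  −(0.04)·log₁₀(0.04) = 0.0559
Sum: 0.0878 + 0.1487 + 0.0200 + 0.1559 + 0.1593 + 0.0559 = 0.628 dits.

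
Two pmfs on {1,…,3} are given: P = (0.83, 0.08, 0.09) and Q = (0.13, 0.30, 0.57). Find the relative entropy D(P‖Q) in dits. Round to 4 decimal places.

D(P‖Q) = Σ p·log₁₀(p/q).
  0.83·log₁₀(0.83/0.13) = 0.66826
  0.08·log₁₀(0.08/0.30) = -0.04592
  0.09·log₁₀(0.09/0.57) = -0.07215
D(P‖Q) = 0.5502 dits.

0.5502 dits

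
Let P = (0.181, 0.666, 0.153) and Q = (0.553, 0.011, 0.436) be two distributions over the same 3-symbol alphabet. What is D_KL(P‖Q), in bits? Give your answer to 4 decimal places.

D(P‖Q) = Σ p·log₂(p/q).
  0.181·log₂(0.181/0.553) = -0.29164
  0.666·log₂(0.666/0.011) = 3.94268
  0.153·log₂(0.153/0.436) = -0.23115
D(P‖Q) = 3.4199 bits.

3.4199 bits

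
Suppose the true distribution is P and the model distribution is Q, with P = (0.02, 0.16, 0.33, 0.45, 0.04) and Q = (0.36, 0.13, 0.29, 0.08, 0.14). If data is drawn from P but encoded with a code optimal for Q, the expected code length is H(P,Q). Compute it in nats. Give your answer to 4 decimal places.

H(P,Q) = −Σ p·ln q.
  −0.02·ln(0.36) = 0.02043
  −0.16·ln(0.13) = 0.32644
  −0.33·ln(0.29) = 0.40850
  −0.45·ln(0.08) = 1.13658
  −0.04·ln(0.14) = 0.07864
H(P,Q) = 1.9706 nats.

1.9706 nats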